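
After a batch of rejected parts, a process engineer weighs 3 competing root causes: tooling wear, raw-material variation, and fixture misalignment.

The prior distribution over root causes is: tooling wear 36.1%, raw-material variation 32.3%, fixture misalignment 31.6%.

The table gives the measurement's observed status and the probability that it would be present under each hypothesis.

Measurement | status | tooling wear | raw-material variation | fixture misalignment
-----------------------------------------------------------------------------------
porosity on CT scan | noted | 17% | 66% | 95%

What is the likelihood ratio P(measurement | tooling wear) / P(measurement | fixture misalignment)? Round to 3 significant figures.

0.179

Likelihood of this measurement under each hypothesis:
  tooling wear: 0.17
  fixture misalignment: 0.95
Bayes factor = 0.17 / 0.95 ≈ 0.179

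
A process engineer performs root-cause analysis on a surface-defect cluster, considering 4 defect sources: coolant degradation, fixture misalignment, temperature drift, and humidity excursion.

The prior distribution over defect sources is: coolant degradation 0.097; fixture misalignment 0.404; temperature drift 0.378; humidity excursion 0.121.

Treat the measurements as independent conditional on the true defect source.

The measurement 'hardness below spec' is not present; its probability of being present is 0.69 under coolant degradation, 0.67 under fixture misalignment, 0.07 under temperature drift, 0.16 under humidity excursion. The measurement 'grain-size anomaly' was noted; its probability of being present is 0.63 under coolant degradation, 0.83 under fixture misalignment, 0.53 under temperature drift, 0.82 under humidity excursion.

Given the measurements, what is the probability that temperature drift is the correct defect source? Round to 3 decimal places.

0.467

By Bayes' rule with conditional independence, the unnormalized weight for each hypothesis is prior × ∏ likelihoods (using 1 − P(present | H) for each absent measurement):
  coolant degradation: 0.097 × (1 − 0.69) × 0.63 = 0.018944
  fixture misalignment: 0.404 × (1 − 0.67) × 0.83 = 0.11066
  temperature drift: 0.378 × (1 − 0.07) × 0.53 = 0.18632
  humidity excursion: 0.121 × (1 − 0.16) × 0.82 = 0.083345
Normalizing constant Z = 0.018944 + 0.11066 + 0.18632 + 0.083345 = 0.39926.
P(temperature drift | evidence) = 0.18632 / 0.39926 ≈ 0.467.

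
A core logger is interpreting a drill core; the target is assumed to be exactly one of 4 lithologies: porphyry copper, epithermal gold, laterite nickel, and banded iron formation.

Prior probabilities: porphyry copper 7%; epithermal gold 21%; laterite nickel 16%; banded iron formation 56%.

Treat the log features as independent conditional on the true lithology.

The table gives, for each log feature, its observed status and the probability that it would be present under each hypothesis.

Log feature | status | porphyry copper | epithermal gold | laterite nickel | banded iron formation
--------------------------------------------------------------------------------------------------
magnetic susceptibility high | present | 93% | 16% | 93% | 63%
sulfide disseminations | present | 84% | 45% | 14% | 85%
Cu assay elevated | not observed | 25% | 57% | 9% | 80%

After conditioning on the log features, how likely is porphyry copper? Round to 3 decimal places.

0.324

By Bayes' rule with conditional independence, the unnormalized weight for each hypothesis is prior × ∏ likelihoods (using 1 − P(present | H) for each absent log feature):
  porphyry copper: 0.07 × 0.93 × 0.84 × (1 − 0.25) = 0.041013
  epithermal gold: 0.21 × 0.16 × 0.45 × (1 − 0.57) = 0.0065016
  laterite nickel: 0.16 × 0.93 × 0.14 × (1 − 0.09) = 0.018957
  banded iron formation: 0.56 × 0.63 × 0.85 × (1 − 0.80) = 0.059976
Normalizing constant Z = 0.041013 + 0.0065016 + 0.018957 + 0.059976 = 0.12645.
P(porphyry copper | evidence) = 0.041013 / 0.12645 ≈ 0.324.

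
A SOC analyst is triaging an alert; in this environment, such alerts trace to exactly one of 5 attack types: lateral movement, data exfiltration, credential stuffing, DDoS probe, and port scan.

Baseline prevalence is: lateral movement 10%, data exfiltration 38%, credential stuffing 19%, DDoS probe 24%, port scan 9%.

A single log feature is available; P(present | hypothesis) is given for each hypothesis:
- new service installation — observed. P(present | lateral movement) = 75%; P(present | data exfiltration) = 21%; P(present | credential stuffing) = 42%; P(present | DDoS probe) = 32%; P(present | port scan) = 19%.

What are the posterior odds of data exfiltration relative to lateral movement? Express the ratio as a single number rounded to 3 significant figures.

Posterior odds equal prior odds times the likelihood ratio; only the two competing hypotheses matter.
  data exfiltration: 0.38 × 0.21 = 0.0798
  lateral movement: 0.10 × 0.75 = 0.075
Odds(data exfiltration : lateral movement) = 0.0798 / 0.075 ≈ 1.06.

1.06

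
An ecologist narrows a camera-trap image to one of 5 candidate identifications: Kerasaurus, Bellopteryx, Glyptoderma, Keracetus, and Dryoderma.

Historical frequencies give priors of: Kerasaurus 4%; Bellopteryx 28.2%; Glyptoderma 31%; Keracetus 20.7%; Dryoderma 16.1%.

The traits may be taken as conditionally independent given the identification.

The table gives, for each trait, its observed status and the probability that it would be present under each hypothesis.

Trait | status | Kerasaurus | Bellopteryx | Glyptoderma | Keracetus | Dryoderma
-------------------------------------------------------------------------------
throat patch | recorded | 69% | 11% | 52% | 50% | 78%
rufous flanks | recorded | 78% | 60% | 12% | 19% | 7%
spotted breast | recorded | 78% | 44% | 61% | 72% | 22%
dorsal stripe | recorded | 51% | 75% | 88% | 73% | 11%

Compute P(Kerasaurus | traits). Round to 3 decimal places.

By Bayes' rule with conditional independence, the unnormalized weight for each hypothesis is prior × ∏ likelihoods:
  Kerasaurus: 0.040 × 0.69 × 0.78 × 0.78 × 0.51 = 0.0085638
  Bellopteryx: 0.282 × 0.11 × 0.60 × 0.44 × 0.75 = 0.006142
  Glyptoderma: 0.310 × 0.52 × 0.12 × 0.61 × 0.88 = 0.010384
  Keracetus: 0.207 × 0.50 × 0.19 × 0.72 × 0.73 = 0.010336
  Dryoderma: 0.161 × 0.78 × 0.07 × 0.22 × 0.11 = 0.00021273
Normalizing constant Z = 0.0085638 + 0.006142 + 0.010384 + 0.010336 + 0.00021273 = 0.035638.
P(Kerasaurus | evidence) = 0.0085638 / 0.035638 ≈ 0.240.

0.240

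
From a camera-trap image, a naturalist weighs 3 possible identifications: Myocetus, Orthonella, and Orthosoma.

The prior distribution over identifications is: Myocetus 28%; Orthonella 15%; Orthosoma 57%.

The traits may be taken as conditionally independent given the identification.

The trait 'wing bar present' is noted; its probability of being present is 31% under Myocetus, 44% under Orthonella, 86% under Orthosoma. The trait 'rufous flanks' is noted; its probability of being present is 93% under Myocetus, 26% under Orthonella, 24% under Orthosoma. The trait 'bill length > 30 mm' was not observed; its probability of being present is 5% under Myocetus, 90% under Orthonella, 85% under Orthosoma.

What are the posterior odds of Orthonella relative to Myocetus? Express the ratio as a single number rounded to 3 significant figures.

The normalizing constant cancels in an odds ratio, so compute prior × likelihood for the two hypotheses only (using 1 − P(present | H) for each absent trait):
  Orthonella: 0.15 × 0.44 × 0.26 × (1 − 0.90) = 0.001716
  Myocetus: 0.28 × 0.31 × 0.93 × (1 − 0.05) = 0.076688
Odds(Orthonella : Myocetus) = 0.001716 / 0.076688 ≈ 0.0224.

0.0224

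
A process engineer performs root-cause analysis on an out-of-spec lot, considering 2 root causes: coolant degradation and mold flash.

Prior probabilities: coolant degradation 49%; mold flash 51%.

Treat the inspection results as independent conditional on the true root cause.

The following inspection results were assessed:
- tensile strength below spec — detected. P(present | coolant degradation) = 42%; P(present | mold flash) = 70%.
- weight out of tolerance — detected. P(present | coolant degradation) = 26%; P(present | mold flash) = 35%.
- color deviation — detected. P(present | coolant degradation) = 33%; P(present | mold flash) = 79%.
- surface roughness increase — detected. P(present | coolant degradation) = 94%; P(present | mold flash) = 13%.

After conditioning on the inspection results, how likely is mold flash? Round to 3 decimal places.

Multiply each prior by the joint likelihood of the inspection result pattern:
  coolant degradation: 0.49 × 0.42 × 0.26 × 0.33 × 0.94 = 0.016598
  mold flash: 0.51 × 0.70 × 0.35 × 0.79 × 0.13 = 0.012832
Normalizing constant Z = 0.016598 + 0.012832 = 0.029431.
P(mold flash | evidence) = 0.012832 / 0.029431 ≈ 0.436.

0.436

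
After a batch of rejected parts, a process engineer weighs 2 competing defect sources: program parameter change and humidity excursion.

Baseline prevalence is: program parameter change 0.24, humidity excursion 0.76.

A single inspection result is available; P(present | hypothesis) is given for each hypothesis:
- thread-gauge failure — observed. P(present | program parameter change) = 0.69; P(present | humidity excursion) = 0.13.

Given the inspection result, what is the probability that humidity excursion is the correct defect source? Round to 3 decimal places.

For each hypothesis, the unnormalized posterior weight is prior × likelihood:
  program parameter change: 0.24 × 0.69 = 0.1656
  humidity excursion: 0.76 × 0.13 = 0.0988
Normalizing constant Z = 0.1656 + 0.0988 = 0.2644.
P(humidity excursion | evidence) = 0.0988 / 0.2644 ≈ 0.374.

0.374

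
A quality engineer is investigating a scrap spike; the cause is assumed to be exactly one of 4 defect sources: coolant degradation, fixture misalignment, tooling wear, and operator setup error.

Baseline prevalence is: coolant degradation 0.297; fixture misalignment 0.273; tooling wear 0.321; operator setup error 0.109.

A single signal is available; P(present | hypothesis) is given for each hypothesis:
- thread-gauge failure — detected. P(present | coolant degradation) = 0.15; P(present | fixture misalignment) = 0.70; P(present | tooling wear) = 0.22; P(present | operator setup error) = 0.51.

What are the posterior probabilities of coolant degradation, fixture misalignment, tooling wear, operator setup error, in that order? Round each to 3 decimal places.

By Bayes' rule, the unnormalized weight for each hypothesis is prior × likelihood:
  coolant degradation: 0.297 × 0.15 = 0.04455
  fixture misalignment: 0.273 × 0.70 = 0.1911
  tooling wear: 0.321 × 0.22 = 0.07062
  operator setup error: 0.109 × 0.51 = 0.05559
Normalizing constant Z = 0.04455 + 0.1911 + 0.07062 + 0.05559 = 0.36186.
P(coolant degradation | evidence) = 0.04455 / 0.36186 ≈ 0.123
P(fixture misalignment | evidence) = 0.1911 / 0.36186 ≈ 0.528
P(tooling wear | evidence) = 0.07062 / 0.36186 ≈ 0.195
P(operator setup error | evidence) = 0.05559 / 0.36186 ≈ 0.154

0.123, 0.528, 0.195, 0.154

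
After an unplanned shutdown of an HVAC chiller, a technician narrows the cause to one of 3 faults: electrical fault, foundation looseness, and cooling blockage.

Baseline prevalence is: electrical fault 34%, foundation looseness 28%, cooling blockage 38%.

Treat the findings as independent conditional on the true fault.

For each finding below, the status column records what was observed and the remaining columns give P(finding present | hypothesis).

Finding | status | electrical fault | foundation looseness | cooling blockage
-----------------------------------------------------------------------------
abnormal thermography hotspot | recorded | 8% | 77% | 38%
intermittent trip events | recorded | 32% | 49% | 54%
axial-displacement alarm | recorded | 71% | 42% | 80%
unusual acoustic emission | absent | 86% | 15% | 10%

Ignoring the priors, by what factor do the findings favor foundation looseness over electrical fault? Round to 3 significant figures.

52.9

The Bayes factor is the ratio of the joint likelihoods of the evidence pattern under the two hypotheses (using 1 − P(present | H) for each absent finding).
  foundation looseness: 0.77 × 0.49 × 0.42 × (1 − 0.15) = 0.1347
  electrical fault: 0.08 × 0.32 × 0.71 × (1 − 0.86) = 0.0025446
Bayes factor = 0.1347 / 0.0025446 ≈ 52.9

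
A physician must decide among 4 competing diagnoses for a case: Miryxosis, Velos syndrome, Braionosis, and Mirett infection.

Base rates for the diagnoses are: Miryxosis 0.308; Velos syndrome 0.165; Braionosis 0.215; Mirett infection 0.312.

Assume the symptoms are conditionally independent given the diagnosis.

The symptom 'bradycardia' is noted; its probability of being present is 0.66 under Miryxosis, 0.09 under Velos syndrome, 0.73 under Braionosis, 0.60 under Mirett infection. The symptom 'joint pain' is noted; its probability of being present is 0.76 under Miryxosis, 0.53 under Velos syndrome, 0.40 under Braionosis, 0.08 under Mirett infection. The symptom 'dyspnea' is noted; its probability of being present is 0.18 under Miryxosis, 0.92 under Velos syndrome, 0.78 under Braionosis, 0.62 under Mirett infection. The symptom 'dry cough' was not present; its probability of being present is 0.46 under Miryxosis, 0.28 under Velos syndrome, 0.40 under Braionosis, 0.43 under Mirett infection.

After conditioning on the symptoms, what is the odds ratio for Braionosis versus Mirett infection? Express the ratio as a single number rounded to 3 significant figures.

Unnormalized posterior weight (prior times the symptom likelihoods) for each of the two hypotheses (using 1 − P(present | H) for each absent symptom):
  Braionosis: 0.215 × 0.73 × 0.40 × 0.78 × (1 − 0.40) = 0.029381
  Mirett infection: 0.312 × 0.60 × 0.08 × 0.62 × (1 − 0.43) = 0.0052925
Odds(Braionosis : Mirett infection) = 0.029381 / 0.0052925 ≈ 5.55.

5.55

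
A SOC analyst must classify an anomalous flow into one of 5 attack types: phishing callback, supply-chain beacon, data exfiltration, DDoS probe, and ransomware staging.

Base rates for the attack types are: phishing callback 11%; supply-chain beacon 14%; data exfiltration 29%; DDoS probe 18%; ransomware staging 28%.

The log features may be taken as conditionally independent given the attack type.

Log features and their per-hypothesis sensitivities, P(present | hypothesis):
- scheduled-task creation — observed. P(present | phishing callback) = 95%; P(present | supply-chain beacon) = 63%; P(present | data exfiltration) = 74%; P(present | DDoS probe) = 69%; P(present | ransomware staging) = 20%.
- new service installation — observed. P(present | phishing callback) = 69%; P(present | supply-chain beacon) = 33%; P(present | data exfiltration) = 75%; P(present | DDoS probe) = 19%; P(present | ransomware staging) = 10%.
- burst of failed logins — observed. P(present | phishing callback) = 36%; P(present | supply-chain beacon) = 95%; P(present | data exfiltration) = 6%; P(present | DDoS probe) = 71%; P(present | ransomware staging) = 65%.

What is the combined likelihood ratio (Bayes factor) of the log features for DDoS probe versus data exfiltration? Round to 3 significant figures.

2.80

The Bayes factor is the ratio of the joint likelihoods of the log feature pattern under the two hypotheses.
  DDoS probe: 0.69 × 0.19 × 0.71 = 0.093081
  data exfiltration: 0.74 × 0.75 × 0.06 = 0.0333
Bayes factor = 0.093081 / 0.0333 ≈ 2.80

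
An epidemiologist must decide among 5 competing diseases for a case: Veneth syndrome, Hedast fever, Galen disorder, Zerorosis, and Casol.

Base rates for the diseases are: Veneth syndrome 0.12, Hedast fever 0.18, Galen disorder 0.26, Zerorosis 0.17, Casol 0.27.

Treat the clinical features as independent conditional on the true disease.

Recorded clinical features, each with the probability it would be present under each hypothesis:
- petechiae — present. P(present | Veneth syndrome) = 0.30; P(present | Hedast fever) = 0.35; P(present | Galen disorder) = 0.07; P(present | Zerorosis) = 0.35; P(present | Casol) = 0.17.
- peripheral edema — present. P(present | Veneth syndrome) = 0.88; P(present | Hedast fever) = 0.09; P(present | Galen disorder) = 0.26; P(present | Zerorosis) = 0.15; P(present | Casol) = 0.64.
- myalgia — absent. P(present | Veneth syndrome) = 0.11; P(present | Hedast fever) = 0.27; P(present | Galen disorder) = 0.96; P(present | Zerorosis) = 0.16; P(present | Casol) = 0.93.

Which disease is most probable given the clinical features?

By Bayes' rule with conditional independence, the unnormalized weight for each hypothesis is prior × ∏ likelihoods (using 1 − P(present | H) for each absent clinical feature):
  Veneth syndrome: 0.12 × 0.30 × 0.88 × (1 − 0.11) = 0.028195
  Hedast fever: 0.18 × 0.35 × 0.09 × (1 − 0.27) = 0.0041391
  Galen disorder: 0.26 × 0.07 × 0.26 × (1 − 0.96) = 0.00018928
  Zerorosis: 0.17 × 0.35 × 0.15 × (1 − 0.16) = 0.007497
  Casol: 0.27 × 0.17 × 0.64 × (1 − 0.93) = 0.0020563
The unnormalized weights sum to 0.042077.
P(Veneth syndrome | evidence) ≈ 0.028195 / 0.042077 ≈ 0.670
P(Hedast fever | evidence) ≈ 0.0041391 / 0.042077 ≈ 0.098
P(Galen disorder | evidence) ≈ 0.00018928 / 0.042077 ≈ 0.004
P(Zerorosis | evidence) ≈ 0.007497 / 0.042077 ≈ 0.178
P(Casol | evidence) ≈ 0.0020563 / 0.042077 ≈ 0.049
The largest is 0.670, so Veneth syndrome is most probable.

Veneth syndrome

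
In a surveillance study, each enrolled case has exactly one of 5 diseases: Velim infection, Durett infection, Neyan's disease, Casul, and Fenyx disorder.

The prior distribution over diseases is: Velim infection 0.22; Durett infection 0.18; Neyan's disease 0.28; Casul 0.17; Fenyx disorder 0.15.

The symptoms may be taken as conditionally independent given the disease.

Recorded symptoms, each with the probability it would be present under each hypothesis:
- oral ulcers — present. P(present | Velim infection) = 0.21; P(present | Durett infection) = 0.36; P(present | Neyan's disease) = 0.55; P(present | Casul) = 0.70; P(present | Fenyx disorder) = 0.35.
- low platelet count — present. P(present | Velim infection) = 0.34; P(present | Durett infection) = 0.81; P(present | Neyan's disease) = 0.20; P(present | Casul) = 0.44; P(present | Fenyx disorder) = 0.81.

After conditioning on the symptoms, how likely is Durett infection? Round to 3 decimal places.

0.271

By Bayes' rule with conditional independence, the unnormalized weight for each hypothesis is prior × ∏ likelihoods:
  Velim infection: 0.22 × 0.21 × 0.34 = 0.015708
  Durett infection: 0.18 × 0.36 × 0.81 = 0.052488
  Neyan's disease: 0.28 × 0.55 × 0.20 = 0.0308
  Casul: 0.17 × 0.70 × 0.44 = 0.05236
  Fenyx disorder: 0.15 × 0.35 × 0.81 = 0.042525
Marginal likelihood of the evidence = 0.19388.
P(Durett infection | evidence) = 0.052488 / 0.19388 ≈ 0.271.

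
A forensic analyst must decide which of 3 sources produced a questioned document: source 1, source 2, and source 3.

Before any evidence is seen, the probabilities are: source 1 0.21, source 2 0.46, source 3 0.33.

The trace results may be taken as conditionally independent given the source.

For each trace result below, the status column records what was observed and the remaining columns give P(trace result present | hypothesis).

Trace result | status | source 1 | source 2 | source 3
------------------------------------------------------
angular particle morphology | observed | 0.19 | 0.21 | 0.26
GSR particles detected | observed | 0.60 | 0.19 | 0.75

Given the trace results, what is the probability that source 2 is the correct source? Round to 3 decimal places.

0.172

For each hypothesis, the unnormalized posterior weight is prior × product of the trace result likelihoods:
  source 1: 0.21 × 0.19 × 0.60 = 0.02394
  source 2: 0.46 × 0.21 × 0.19 = 0.018354
  source 3: 0.33 × 0.26 × 0.75 = 0.06435
The unnormalized weights sum to 0.10664.
P(source 2 | evidence) = 0.018354 / 0.10664 ≈ 0.172.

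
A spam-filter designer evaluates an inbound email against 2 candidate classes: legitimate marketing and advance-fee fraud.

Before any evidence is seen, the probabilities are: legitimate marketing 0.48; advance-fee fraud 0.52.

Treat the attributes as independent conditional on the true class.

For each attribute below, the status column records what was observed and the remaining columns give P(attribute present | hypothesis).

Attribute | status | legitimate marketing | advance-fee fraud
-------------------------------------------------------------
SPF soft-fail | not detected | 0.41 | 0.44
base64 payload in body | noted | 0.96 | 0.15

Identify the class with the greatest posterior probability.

Multiply each prior by the joint likelihood of the attribute pattern (using 1 − P(present | H) for each absent attribute):
  legitimate marketing: 0.48 × (1 − 0.41) × 0.96 = 0.27187
  advance-fee fraud: 0.52 × (1 − 0.44) × 0.15 = 0.04368
The unnormalized weights sum to 0.31555.
P(legitimate marketing | evidence) ≈ 0.27187 / 0.31555 ≈ 0.862
P(advance-fee fraud | evidence) ≈ 0.04368 / 0.31555 ≈ 0.138
The largest is 0.862, so legitimate marketing is most probable.

legitimate marketing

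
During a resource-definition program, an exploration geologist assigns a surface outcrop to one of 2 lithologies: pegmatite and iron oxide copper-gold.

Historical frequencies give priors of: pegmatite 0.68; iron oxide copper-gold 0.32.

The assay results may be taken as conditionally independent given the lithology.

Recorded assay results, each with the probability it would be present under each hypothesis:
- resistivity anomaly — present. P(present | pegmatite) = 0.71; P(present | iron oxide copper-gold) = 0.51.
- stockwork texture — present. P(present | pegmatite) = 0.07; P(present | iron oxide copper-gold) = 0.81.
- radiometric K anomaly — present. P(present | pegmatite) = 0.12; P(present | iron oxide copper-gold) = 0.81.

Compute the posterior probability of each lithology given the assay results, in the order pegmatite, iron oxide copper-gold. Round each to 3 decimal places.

By Bayes' rule with conditional independence, the unnormalized weight for each hypothesis is prior × ∏ likelihoods:
  pegmatite: 0.68 × 0.71 × 0.07 × 0.12 = 0.0040555
  iron oxide copper-gold: 0.32 × 0.51 × 0.81 × 0.81 = 0.10708
Normalizing constant Z = 0.0040555 + 0.10708 = 0.11113.
P(pegmatite | evidence) = 0.0040555 / 0.11113 ≈ 0.036
P(iron oxide copper-gold | evidence) = 0.10708 / 0.11113 ≈ 0.964

0.036, 0.964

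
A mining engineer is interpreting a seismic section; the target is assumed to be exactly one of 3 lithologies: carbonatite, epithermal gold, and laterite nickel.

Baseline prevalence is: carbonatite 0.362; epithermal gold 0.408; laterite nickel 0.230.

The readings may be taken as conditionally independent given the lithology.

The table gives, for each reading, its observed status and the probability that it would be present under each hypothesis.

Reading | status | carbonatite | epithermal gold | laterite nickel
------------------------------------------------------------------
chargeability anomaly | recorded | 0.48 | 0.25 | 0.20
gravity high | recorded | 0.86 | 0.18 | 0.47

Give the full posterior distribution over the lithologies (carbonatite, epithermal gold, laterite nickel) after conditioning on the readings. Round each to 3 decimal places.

0.789, 0.097, 0.114

Multiply each prior by the joint likelihood of the reading pattern:
  carbonatite: 0.362 × 0.48 × 0.86 = 0.14943
  epithermal gold: 0.408 × 0.25 × 0.18 = 0.01836
  laterite nickel: 0.230 × 0.20 × 0.47 = 0.02162
Marginal likelihood of the evidence = 0.18941.
P(carbonatite | evidence) = 0.14943 / 0.18941 ≈ 0.789
P(epithermal gold | evidence) = 0.01836 / 0.18941 ≈ 0.097
P(laterite nickel | evidence) = 0.02162 / 0.18941 ≈ 0.114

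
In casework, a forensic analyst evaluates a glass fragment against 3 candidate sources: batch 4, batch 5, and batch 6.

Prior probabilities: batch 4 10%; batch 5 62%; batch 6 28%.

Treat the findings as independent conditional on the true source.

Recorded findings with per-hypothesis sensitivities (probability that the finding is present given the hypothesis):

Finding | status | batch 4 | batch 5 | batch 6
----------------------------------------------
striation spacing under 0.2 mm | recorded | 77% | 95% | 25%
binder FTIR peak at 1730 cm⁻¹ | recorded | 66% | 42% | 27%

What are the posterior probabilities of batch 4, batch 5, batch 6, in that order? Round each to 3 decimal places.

For each hypothesis, the unnormalized posterior weight is prior × product of the finding likelihoods:
  batch 4: 0.10 × 0.77 × 0.66 = 0.05082
  batch 5: 0.62 × 0.95 × 0.42 = 0.24738
  batch 6: 0.28 × 0.25 × 0.27 = 0.0189
Normalizing constant Z = 0.05082 + 0.24738 + 0.0189 = 0.3171.
P(batch 4 | evidence) = 0.05082 / 0.3171 ≈ 0.160
P(batch 5 | evidence) = 0.24738 / 0.3171 ≈ 0.780
P(batch 6 | evidence) = 0.0189 / 0.3171 ≈ 0.060

0.160, 0.780, 0.060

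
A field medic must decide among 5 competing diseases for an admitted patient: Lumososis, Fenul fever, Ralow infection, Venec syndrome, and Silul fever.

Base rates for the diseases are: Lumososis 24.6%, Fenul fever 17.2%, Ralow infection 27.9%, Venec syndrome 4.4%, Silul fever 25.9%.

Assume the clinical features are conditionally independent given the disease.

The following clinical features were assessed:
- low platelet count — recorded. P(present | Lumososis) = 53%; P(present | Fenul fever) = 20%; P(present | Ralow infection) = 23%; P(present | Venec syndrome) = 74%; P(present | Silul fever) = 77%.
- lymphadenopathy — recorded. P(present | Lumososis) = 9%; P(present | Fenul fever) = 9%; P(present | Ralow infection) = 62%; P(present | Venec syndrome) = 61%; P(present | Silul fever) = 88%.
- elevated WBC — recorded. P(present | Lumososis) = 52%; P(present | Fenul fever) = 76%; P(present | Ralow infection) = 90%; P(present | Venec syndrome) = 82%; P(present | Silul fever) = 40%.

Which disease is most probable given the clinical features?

Multiply each prior by the joint likelihood of the clinical feature pattern:
  Lumososis: 0.246 × 0.53 × 0.09 × 0.52 = 0.0061018
  Fenul fever: 0.172 × 0.20 × 0.09 × 0.76 = 0.002353
  Ralow infection: 0.279 × 0.23 × 0.62 × 0.90 = 0.035807
  Venec syndrome: 0.044 × 0.74 × 0.61 × 0.82 = 0.016287
  Silul fever: 0.259 × 0.77 × 0.88 × 0.40 = 0.070199
Normalizing constant Z = 0.0061018 + 0.002353 + 0.035807 + 0.016287 + 0.070199 = 0.13075.
P(Lumososis | evidence) ≈ 0.0061018 / 0.13075 ≈ 0.047
P(Fenul fever | evidence) ≈ 0.002353 / 0.13075 ≈ 0.018
P(Ralow infection | evidence) ≈ 0.035807 / 0.13075 ≈ 0.274
P(Venec syndrome | evidence) ≈ 0.016287 / 0.13075 ≈ 0.125
P(Silul fever | evidence) ≈ 0.070199 / 0.13075 ≈ 0.537
The largest is 0.537, so Silul fever is most probable.

Silul fever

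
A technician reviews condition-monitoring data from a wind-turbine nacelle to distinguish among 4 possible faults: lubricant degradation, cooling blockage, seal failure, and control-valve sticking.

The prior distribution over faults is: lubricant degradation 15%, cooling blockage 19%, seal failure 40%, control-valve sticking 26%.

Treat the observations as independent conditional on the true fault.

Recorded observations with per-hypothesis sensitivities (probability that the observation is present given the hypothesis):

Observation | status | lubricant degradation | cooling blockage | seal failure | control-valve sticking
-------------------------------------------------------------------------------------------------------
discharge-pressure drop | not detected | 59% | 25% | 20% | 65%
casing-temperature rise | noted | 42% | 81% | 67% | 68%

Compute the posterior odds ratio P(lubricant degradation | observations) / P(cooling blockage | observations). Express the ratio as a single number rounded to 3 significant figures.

0.224

Posterior odds equal prior odds times the likelihood ratio; only the two competing hypotheses matter (using 1 − P(present | H) for each absent observation).
  lubricant degradation: 0.15 × (1 − 0.59) × 0.42 = 0.02583
  cooling blockage: 0.19 × (1 − 0.25) × 0.81 = 0.11543
Posterior odds = 0.02583 / 0.11543 ≈ 0.224.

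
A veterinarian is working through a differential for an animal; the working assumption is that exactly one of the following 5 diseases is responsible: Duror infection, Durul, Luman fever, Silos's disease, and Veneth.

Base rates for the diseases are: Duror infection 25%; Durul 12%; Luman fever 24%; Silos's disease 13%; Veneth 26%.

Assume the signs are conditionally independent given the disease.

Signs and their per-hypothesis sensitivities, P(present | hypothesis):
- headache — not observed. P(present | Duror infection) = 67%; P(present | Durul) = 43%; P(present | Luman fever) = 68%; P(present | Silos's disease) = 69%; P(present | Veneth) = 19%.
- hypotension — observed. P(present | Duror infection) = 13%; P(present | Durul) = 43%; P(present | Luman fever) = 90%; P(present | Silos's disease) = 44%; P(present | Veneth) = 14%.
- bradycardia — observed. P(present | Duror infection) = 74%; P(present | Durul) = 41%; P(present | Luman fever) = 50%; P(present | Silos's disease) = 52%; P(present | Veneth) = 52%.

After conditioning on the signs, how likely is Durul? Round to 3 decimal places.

Multiply each prior by the joint likelihood of the sign pattern (using 1 − P(present | H) for each absent sign):
  Duror infection: 0.25 × (1 − 0.67) × 0.13 × 0.74 = 0.0079365
  Durul: 0.12 × (1 − 0.43) × 0.43 × 0.41 = 0.012059
  Luman fever: 0.24 × (1 − 0.68) × 0.90 × 0.50 = 0.03456
  Silos's disease: 0.13 × (1 − 0.69) × 0.44 × 0.52 = 0.0092206
  Veneth: 0.26 × (1 − 0.19) × 0.14 × 0.52 = 0.015332
Normalizing constant Z = 0.0079365 + 0.012059 + 0.03456 + 0.0092206 + 0.015332 = 0.079108.
P(Durul | evidence) = 0.012059 / 0.079108 ≈ 0.152.

0.152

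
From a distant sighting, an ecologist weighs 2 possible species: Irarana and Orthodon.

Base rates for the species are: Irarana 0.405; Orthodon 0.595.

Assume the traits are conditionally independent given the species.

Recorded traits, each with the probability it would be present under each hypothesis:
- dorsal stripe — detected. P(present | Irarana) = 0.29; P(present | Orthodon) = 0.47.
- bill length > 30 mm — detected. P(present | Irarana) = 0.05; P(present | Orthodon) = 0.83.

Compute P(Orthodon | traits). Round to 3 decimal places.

0.975

By Bayes' rule with conditional independence, the unnormalized weight for each hypothesis is prior × ∏ likelihoods:
  Irarana: 0.405 × 0.29 × 0.05 = 0.0058725
  Orthodon: 0.595 × 0.47 × 0.83 = 0.23211
Normalizing constant Z = 0.0058725 + 0.23211 = 0.23798.
P(Orthodon | evidence) = 0.23211 / 0.23798 ≈ 0.975.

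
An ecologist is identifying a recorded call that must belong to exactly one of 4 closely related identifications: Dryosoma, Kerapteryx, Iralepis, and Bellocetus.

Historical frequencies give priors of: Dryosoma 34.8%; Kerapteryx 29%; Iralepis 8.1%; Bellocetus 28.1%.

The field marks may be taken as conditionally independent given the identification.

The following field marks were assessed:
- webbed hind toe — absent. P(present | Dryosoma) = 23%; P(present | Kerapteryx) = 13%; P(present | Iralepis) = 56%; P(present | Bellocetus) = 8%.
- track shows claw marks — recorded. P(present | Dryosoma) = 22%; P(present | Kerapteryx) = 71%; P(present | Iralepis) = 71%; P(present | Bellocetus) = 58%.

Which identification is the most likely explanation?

Kerapteryx

By Bayes' rule with conditional independence, the unnormalized weight for each hypothesis is prior × ∏ likelihoods (using 1 − P(present | H) for each absent field mark):
  Dryosoma: 0.348 × (1 − 0.23) × 0.22 = 0.058951
  Kerapteryx: 0.290 × (1 − 0.13) × 0.71 = 0.17913
  Iralepis: 0.081 × (1 − 0.56) × 0.71 = 0.025304
  Bellocetus: 0.281 × (1 − 0.08) × 0.58 = 0.14994
Marginal likelihood of the evidence = 0.41333.
P(Dryosoma | evidence) ≈ 0.058951 / 0.41333 ≈ 0.143
P(Kerapteryx | evidence) ≈ 0.17913 / 0.41333 ≈ 0.433
P(Iralepis | evidence) ≈ 0.025304 / 0.41333 ≈ 0.061
P(Bellocetus | evidence) ≈ 0.14994 / 0.41333 ≈ 0.363
The largest is 0.433, so Kerapteryx is most probable.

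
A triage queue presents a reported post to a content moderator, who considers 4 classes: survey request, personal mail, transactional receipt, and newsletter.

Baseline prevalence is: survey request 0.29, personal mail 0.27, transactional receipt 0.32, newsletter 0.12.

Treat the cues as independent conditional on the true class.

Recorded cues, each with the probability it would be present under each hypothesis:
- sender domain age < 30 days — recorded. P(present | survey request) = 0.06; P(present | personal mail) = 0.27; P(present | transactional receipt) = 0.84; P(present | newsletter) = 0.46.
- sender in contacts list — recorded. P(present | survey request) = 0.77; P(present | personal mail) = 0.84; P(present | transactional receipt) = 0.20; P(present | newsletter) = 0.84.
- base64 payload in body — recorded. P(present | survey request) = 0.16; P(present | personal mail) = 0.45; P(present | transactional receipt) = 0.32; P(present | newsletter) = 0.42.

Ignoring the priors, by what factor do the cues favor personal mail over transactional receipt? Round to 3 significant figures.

The Bayes factor is the ratio of the joint likelihoods of the cue pattern under the two hypotheses.
  personal mail: 0.27 × 0.84 × 0.45 = 0.10206
  transactional receipt: 0.84 × 0.20 × 0.32 = 0.05376
Bayes factor = 0.10206 / 0.05376 ≈ 1.90

1.90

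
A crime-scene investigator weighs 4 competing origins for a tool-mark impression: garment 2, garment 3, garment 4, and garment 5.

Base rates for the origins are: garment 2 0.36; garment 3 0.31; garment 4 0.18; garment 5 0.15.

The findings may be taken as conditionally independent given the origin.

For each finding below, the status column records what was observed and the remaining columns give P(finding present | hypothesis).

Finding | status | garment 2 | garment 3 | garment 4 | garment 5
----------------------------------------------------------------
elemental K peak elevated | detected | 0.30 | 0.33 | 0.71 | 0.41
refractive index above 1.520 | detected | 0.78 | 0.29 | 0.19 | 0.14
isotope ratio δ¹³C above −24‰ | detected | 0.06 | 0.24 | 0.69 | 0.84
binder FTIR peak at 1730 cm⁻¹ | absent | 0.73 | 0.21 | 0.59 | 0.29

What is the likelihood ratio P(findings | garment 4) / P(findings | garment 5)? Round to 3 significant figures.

1.11

The Bayes factor is the ratio of the joint likelihoods of the evidence pattern under the two hypotheses (using 1 − P(present | H) for each absent finding).
  garment 4: 0.71 × 0.19 × 0.69 × (1 − 0.59) = 0.038163
  garment 5: 0.41 × 0.14 × 0.84 × (1 − 0.29) = 0.034233
Bayes factor = 0.038163 / 0.034233 ≈ 1.11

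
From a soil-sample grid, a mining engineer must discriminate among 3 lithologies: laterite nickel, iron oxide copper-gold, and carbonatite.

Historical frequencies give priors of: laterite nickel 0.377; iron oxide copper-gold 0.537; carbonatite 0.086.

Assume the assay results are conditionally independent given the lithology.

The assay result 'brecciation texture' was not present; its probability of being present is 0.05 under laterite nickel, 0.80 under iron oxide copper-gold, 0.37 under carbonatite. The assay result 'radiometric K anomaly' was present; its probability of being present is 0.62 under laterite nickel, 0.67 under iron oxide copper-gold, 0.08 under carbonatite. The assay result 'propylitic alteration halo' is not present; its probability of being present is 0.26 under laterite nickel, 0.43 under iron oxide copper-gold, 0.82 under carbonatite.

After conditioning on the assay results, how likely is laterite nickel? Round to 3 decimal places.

0.797

For each hypothesis, the unnormalized posterior weight is prior × product of the assay result likelihoods (using 1 − P(present | H) for each absent assay result):
  laterite nickel: 0.377 × (1 − 0.05) × 0.62 × (1 − 0.26) = 0.16432
  iron oxide copper-gold: 0.537 × (1 − 0.80) × 0.67 × (1 − 0.43) = 0.041016
  carbonatite: 0.086 × (1 − 0.37) × 0.08 × (1 − 0.82) = 0.00078019
Normalizing constant Z = 0.16432 + 0.041016 + 0.00078019 = 0.20612.
P(laterite nickel | evidence) = 0.16432 / 0.20612 ≈ 0.797.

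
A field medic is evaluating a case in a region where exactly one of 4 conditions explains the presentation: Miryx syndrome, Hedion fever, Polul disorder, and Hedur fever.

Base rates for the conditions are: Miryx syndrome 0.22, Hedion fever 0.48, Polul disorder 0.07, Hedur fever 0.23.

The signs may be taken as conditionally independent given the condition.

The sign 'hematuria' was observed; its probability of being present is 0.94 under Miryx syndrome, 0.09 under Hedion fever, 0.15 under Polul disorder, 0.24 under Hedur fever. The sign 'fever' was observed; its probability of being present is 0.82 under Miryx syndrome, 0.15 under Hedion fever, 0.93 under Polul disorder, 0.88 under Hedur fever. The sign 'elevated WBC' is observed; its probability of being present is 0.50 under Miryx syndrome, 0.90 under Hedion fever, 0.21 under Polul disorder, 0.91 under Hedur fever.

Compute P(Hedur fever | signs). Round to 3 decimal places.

0.323

By Bayes' rule with conditional independence, the unnormalized weight for each hypothesis is prior × ∏ likelihoods:
  Miryx syndrome: 0.22 × 0.94 × 0.82 × 0.50 = 0.084788
  Hedion fever: 0.48 × 0.09 × 0.15 × 0.90 = 0.005832
  Polul disorder: 0.07 × 0.15 × 0.93 × 0.21 = 0.0020507
  Hedur fever: 0.23 × 0.24 × 0.88 × 0.91 = 0.044204
Marginal likelihood of the evidence = 0.13687.
P(Hedur fever | evidence) = 0.044204 / 0.13687 ≈ 0.323.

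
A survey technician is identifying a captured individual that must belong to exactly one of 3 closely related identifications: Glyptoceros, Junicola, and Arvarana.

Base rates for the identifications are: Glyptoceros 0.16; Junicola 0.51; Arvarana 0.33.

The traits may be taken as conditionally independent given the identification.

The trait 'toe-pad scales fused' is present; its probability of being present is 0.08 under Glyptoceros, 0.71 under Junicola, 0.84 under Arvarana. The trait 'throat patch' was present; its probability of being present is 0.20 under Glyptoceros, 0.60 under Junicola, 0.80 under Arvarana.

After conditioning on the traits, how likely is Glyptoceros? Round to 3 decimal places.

Multiply each prior by the joint likelihood of the trait pattern:
  Glyptoceros: 0.16 × 0.08 × 0.20 = 0.00256
  Junicola: 0.51 × 0.71 × 0.60 = 0.21726
  Arvarana: 0.33 × 0.84 × 0.80 = 0.22176
Marginal likelihood of the evidence = 0.44158.
P(Glyptoceros | evidence) = 0.00256 / 0.44158 ≈ 0.006.

0.006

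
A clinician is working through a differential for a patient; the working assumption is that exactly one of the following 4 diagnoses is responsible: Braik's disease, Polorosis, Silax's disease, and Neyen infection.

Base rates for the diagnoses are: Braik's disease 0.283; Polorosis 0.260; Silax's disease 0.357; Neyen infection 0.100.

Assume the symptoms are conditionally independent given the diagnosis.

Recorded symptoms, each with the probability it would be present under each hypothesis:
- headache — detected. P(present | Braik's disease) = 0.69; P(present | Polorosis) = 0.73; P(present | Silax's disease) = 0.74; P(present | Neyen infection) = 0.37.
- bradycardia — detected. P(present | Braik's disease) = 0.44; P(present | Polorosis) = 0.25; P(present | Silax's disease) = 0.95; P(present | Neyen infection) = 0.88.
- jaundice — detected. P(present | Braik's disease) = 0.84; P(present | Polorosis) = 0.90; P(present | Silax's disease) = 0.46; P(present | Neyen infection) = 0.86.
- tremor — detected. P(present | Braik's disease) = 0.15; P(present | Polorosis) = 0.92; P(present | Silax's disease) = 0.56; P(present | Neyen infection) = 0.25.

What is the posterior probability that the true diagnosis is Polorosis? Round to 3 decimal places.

0.323

For each hypothesis, the unnormalized posterior weight is prior × product of the symptom likelihoods:
  Braik's disease: 0.283 × 0.69 × 0.44 × 0.84 × 0.15 = 0.010826
  Polorosis: 0.260 × 0.73 × 0.25 × 0.90 × 0.92 = 0.039289
  Silax's disease: 0.357 × 0.74 × 0.95 × 0.46 × 0.56 = 0.06465
  Neyen infection: 0.100 × 0.37 × 0.88 × 0.86 × 0.25 = 0.0070004
The unnormalized weights sum to 0.12176.
P(Polorosis | evidence) = 0.039289 / 0.12176 ≈ 0.323.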